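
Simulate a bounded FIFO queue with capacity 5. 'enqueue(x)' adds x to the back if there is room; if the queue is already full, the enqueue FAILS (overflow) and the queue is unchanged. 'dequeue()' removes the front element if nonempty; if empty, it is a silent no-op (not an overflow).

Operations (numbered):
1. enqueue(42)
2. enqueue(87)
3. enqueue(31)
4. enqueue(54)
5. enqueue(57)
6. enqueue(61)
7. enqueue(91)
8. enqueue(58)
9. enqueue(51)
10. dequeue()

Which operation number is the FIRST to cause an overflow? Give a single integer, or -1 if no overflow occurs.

Answer: 6

Derivation:
1. enqueue(42): size=1
2. enqueue(87): size=2
3. enqueue(31): size=3
4. enqueue(54): size=4
5. enqueue(57): size=5
6. enqueue(61): size=5=cap → OVERFLOW (fail)
7. enqueue(91): size=5=cap → OVERFLOW (fail)
8. enqueue(58): size=5=cap → OVERFLOW (fail)
9. enqueue(51): size=5=cap → OVERFLOW (fail)
10. dequeue(): size=4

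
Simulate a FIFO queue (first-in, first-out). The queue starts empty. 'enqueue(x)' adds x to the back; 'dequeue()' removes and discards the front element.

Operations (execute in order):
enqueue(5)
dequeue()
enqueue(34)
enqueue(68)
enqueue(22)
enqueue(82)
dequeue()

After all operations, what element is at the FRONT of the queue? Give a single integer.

enqueue(5): queue = [5]
dequeue(): queue = []
enqueue(34): queue = [34]
enqueue(68): queue = [34, 68]
enqueue(22): queue = [34, 68, 22]
enqueue(82): queue = [34, 68, 22, 82]
dequeue(): queue = [68, 22, 82]

Answer: 68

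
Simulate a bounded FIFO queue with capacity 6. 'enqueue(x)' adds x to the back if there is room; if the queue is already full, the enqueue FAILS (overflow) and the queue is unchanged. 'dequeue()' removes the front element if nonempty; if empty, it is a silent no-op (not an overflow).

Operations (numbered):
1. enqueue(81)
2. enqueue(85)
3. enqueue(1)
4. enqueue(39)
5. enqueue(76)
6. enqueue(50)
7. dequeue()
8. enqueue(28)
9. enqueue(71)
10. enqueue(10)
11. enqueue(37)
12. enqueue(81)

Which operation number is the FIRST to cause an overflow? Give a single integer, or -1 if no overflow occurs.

1. enqueue(81): size=1
2. enqueue(85): size=2
3. enqueue(1): size=3
4. enqueue(39): size=4
5. enqueue(76): size=5
6. enqueue(50): size=6
7. dequeue(): size=5
8. enqueue(28): size=6
9. enqueue(71): size=6=cap → OVERFLOW (fail)
10. enqueue(10): size=6=cap → OVERFLOW (fail)
11. enqueue(37): size=6=cap → OVERFLOW (fail)
12. enqueue(81): size=6=cap → OVERFLOW (fail)

Answer: 9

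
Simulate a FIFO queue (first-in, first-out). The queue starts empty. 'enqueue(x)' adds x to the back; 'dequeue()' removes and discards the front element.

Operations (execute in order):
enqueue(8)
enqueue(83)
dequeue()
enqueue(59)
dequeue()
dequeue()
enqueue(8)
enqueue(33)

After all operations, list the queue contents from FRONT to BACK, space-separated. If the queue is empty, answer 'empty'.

enqueue(8): [8]
enqueue(83): [8, 83]
dequeue(): [83]
enqueue(59): [83, 59]
dequeue(): [59]
dequeue(): []
enqueue(8): [8]
enqueue(33): [8, 33]

Answer: 8 33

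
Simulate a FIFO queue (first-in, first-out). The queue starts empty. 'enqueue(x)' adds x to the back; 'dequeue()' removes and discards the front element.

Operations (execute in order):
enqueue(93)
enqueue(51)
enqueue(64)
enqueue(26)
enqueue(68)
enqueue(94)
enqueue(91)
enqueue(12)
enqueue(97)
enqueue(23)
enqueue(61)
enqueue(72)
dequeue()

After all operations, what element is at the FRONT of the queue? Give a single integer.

Answer: 51

Derivation:
enqueue(93): queue = [93]
enqueue(51): queue = [93, 51]
enqueue(64): queue = [93, 51, 64]
enqueue(26): queue = [93, 51, 64, 26]
enqueue(68): queue = [93, 51, 64, 26, 68]
enqueue(94): queue = [93, 51, 64, 26, 68, 94]
enqueue(91): queue = [93, 51, 64, 26, 68, 94, 91]
enqueue(12): queue = [93, 51, 64, 26, 68, 94, 91, 12]
enqueue(97): queue = [93, 51, 64, 26, 68, 94, 91, 12, 97]
enqueue(23): queue = [93, 51, 64, 26, 68, 94, 91, 12, 97, 23]
enqueue(61): queue = [93, 51, 64, 26, 68, 94, 91, 12, 97, 23, 61]
enqueue(72): queue = [93, 51, 64, 26, 68, 94, 91, 12, 97, 23, 61, 72]
dequeue(): queue = [51, 64, 26, 68, 94, 91, 12, 97, 23, 61, 72]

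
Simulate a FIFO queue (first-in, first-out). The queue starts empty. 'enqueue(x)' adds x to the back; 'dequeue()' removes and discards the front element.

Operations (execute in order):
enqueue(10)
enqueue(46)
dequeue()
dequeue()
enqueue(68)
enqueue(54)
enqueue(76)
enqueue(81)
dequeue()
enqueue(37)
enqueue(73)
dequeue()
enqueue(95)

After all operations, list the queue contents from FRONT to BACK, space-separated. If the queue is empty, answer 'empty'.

enqueue(10): [10]
enqueue(46): [10, 46]
dequeue(): [46]
dequeue(): []
enqueue(68): [68]
enqueue(54): [68, 54]
enqueue(76): [68, 54, 76]
enqueue(81): [68, 54, 76, 81]
dequeue(): [54, 76, 81]
enqueue(37): [54, 76, 81, 37]
enqueue(73): [54, 76, 81, 37, 73]
dequeue(): [76, 81, 37, 73]
enqueue(95): [76, 81, 37, 73, 95]

Answer: 76 81 37 73 95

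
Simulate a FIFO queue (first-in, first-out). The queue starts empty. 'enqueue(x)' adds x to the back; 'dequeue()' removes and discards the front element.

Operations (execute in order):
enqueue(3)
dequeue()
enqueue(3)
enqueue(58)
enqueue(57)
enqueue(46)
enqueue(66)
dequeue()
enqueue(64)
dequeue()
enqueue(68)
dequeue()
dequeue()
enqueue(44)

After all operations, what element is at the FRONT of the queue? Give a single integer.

Answer: 66

Derivation:
enqueue(3): queue = [3]
dequeue(): queue = []
enqueue(3): queue = [3]
enqueue(58): queue = [3, 58]
enqueue(57): queue = [3, 58, 57]
enqueue(46): queue = [3, 58, 57, 46]
enqueue(66): queue = [3, 58, 57, 46, 66]
dequeue(): queue = [58, 57, 46, 66]
enqueue(64): queue = [58, 57, 46, 66, 64]
dequeue(): queue = [57, 46, 66, 64]
enqueue(68): queue = [57, 46, 66, 64, 68]
dequeue(): queue = [46, 66, 64, 68]
dequeue(): queue = [66, 64, 68]
enqueue(44): queue = [66, 64, 68, 44]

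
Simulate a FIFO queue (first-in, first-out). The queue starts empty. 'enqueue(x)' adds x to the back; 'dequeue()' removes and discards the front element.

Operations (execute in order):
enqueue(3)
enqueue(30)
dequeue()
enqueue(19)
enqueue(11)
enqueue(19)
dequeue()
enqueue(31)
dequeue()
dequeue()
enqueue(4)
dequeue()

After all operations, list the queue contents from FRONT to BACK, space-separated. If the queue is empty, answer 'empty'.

enqueue(3): [3]
enqueue(30): [3, 30]
dequeue(): [30]
enqueue(19): [30, 19]
enqueue(11): [30, 19, 11]
enqueue(19): [30, 19, 11, 19]
dequeue(): [19, 11, 19]
enqueue(31): [19, 11, 19, 31]
dequeue(): [11, 19, 31]
dequeue(): [19, 31]
enqueue(4): [19, 31, 4]
dequeue(): [31, 4]

Answer: 31 4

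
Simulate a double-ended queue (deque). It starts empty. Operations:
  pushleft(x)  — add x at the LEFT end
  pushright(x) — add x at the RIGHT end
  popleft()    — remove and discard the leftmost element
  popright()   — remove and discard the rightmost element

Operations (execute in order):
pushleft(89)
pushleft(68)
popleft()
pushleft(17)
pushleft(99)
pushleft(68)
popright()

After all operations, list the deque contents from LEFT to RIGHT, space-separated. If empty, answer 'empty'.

Answer: 68 99 17

Derivation:
pushleft(89): [89]
pushleft(68): [68, 89]
popleft(): [89]
pushleft(17): [17, 89]
pushleft(99): [99, 17, 89]
pushleft(68): [68, 99, 17, 89]
popright(): [68, 99, 17]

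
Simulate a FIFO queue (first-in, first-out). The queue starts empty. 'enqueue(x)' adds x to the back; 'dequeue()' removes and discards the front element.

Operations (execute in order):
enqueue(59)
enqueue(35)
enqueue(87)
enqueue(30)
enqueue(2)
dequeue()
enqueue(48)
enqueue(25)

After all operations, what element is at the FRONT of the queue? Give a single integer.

enqueue(59): queue = [59]
enqueue(35): queue = [59, 35]
enqueue(87): queue = [59, 35, 87]
enqueue(30): queue = [59, 35, 87, 30]
enqueue(2): queue = [59, 35, 87, 30, 2]
dequeue(): queue = [35, 87, 30, 2]
enqueue(48): queue = [35, 87, 30, 2, 48]
enqueue(25): queue = [35, 87, 30, 2, 48, 25]

Answer: 35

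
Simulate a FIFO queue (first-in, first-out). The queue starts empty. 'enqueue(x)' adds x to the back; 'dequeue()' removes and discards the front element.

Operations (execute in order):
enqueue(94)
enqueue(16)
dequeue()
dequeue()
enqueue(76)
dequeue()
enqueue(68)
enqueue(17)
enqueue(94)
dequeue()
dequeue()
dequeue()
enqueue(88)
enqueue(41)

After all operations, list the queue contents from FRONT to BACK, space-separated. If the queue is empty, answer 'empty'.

Answer: 88 41

Derivation:
enqueue(94): [94]
enqueue(16): [94, 16]
dequeue(): [16]
dequeue(): []
enqueue(76): [76]
dequeue(): []
enqueue(68): [68]
enqueue(17): [68, 17]
enqueue(94): [68, 17, 94]
dequeue(): [17, 94]
dequeue(): [94]
dequeue(): []
enqueue(88): [88]
enqueue(41): [88, 41]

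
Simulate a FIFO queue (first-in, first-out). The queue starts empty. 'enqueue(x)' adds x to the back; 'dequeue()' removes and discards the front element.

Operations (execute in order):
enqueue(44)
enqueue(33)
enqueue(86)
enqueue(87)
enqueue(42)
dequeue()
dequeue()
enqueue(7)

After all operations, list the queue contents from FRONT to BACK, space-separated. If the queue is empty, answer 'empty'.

enqueue(44): [44]
enqueue(33): [44, 33]
enqueue(86): [44, 33, 86]
enqueue(87): [44, 33, 86, 87]
enqueue(42): [44, 33, 86, 87, 42]
dequeue(): [33, 86, 87, 42]
dequeue(): [86, 87, 42]
enqueue(7): [86, 87, 42, 7]

Answer: 86 87 42 7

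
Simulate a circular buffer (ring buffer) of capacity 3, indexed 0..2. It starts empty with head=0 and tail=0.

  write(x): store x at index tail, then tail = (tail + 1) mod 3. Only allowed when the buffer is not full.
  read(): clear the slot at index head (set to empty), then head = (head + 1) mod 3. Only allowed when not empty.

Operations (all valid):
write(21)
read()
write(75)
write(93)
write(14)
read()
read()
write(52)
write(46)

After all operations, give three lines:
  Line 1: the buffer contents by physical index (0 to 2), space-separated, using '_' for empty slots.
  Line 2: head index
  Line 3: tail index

write(21): buf=[21 _ _], head=0, tail=1, size=1
read(): buf=[_ _ _], head=1, tail=1, size=0
write(75): buf=[_ 75 _], head=1, tail=2, size=1
write(93): buf=[_ 75 93], head=1, tail=0, size=2
write(14): buf=[14 75 93], head=1, tail=1, size=3
read(): buf=[14 _ 93], head=2, tail=1, size=2
read(): buf=[14 _ _], head=0, tail=1, size=1
write(52): buf=[14 52 _], head=0, tail=2, size=2
write(46): buf=[14 52 46], head=0, tail=0, size=3

Answer: 14 52 46
0
0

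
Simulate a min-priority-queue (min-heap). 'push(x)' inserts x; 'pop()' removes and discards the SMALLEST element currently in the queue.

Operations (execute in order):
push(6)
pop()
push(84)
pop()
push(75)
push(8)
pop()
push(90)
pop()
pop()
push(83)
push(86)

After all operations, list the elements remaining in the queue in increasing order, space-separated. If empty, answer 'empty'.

push(6): heap contents = [6]
pop() → 6: heap contents = []
push(84): heap contents = [84]
pop() → 84: heap contents = []
push(75): heap contents = [75]
push(8): heap contents = [8, 75]
pop() → 8: heap contents = [75]
push(90): heap contents = [75, 90]
pop() → 75: heap contents = [90]
pop() → 90: heap contents = []
push(83): heap contents = [83]
push(86): heap contents = [83, 86]

Answer: 83 86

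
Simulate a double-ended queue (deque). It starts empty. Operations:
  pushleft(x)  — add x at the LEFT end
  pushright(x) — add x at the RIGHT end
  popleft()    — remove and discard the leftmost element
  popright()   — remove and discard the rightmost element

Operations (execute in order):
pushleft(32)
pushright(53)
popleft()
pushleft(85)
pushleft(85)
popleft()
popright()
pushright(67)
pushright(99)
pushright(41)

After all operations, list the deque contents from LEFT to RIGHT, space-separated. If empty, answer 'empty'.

pushleft(32): [32]
pushright(53): [32, 53]
popleft(): [53]
pushleft(85): [85, 53]
pushleft(85): [85, 85, 53]
popleft(): [85, 53]
popright(): [85]
pushright(67): [85, 67]
pushright(99): [85, 67, 99]
pushright(41): [85, 67, 99, 41]

Answer: 85 67 99 41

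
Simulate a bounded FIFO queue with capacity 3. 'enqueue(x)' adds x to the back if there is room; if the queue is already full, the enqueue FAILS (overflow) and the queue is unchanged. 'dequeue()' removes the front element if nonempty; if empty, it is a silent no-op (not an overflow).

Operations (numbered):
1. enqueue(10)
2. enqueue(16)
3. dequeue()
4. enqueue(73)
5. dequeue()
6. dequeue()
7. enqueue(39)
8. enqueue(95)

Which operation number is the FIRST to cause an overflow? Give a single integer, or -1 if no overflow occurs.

1. enqueue(10): size=1
2. enqueue(16): size=2
3. dequeue(): size=1
4. enqueue(73): size=2
5. dequeue(): size=1
6. dequeue(): size=0
7. enqueue(39): size=1
8. enqueue(95): size=2

Answer: -1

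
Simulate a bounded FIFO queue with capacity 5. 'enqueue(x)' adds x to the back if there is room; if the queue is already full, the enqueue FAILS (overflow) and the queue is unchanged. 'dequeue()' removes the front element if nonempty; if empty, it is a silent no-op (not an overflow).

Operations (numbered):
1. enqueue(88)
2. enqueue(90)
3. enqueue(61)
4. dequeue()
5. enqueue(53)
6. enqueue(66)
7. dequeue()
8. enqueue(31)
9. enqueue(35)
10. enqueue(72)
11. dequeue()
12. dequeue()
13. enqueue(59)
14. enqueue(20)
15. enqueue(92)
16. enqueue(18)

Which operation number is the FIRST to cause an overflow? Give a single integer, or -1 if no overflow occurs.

Answer: 10

Derivation:
1. enqueue(88): size=1
2. enqueue(90): size=2
3. enqueue(61): size=3
4. dequeue(): size=2
5. enqueue(53): size=3
6. enqueue(66): size=4
7. dequeue(): size=3
8. enqueue(31): size=4
9. enqueue(35): size=5
10. enqueue(72): size=5=cap → OVERFLOW (fail)
11. dequeue(): size=4
12. dequeue(): size=3
13. enqueue(59): size=4
14. enqueue(20): size=5
15. enqueue(92): size=5=cap → OVERFLOW (fail)
16. enqueue(18): size=5=cap → OVERFLOW (fail)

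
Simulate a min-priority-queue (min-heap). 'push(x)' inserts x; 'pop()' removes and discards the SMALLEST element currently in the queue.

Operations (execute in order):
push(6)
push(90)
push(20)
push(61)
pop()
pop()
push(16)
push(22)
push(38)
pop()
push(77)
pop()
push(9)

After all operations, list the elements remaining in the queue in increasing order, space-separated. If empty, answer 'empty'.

push(6): heap contents = [6]
push(90): heap contents = [6, 90]
push(20): heap contents = [6, 20, 90]
push(61): heap contents = [6, 20, 61, 90]
pop() → 6: heap contents = [20, 61, 90]
pop() → 20: heap contents = [61, 90]
push(16): heap contents = [16, 61, 90]
push(22): heap contents = [16, 22, 61, 90]
push(38): heap contents = [16, 22, 38, 61, 90]
pop() → 16: heap contents = [22, 38, 61, 90]
push(77): heap contents = [22, 38, 61, 77, 90]
pop() → 22: heap contents = [38, 61, 77, 90]
push(9): heap contents = [9, 38, 61, 77, 90]

Answer: 9 38 61 77 90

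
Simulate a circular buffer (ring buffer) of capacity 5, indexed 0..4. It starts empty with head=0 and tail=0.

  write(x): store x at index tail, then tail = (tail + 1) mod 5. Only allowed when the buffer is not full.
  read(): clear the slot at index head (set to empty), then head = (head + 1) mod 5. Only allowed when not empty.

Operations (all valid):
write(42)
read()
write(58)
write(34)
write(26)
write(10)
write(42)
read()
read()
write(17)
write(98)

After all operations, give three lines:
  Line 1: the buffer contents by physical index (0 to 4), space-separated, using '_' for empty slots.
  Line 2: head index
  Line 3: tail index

write(42): buf=[42 _ _ _ _], head=0, tail=1, size=1
read(): buf=[_ _ _ _ _], head=1, tail=1, size=0
write(58): buf=[_ 58 _ _ _], head=1, tail=2, size=1
write(34): buf=[_ 58 34 _ _], head=1, tail=3, size=2
write(26): buf=[_ 58 34 26 _], head=1, tail=4, size=3
write(10): buf=[_ 58 34 26 10], head=1, tail=0, size=4
write(42): buf=[42 58 34 26 10], head=1, tail=1, size=5
read(): buf=[42 _ 34 26 10], head=2, tail=1, size=4
read(): buf=[42 _ _ 26 10], head=3, tail=1, size=3
write(17): buf=[42 17 _ 26 10], head=3, tail=2, size=4
write(98): buf=[42 17 98 26 10], head=3, tail=3, size=5

Answer: 42 17 98 26 10
3
3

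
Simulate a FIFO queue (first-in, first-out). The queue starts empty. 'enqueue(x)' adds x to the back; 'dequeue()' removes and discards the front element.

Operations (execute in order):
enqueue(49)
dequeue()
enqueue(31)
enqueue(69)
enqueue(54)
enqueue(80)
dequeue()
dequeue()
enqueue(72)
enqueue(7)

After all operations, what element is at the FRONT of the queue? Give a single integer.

enqueue(49): queue = [49]
dequeue(): queue = []
enqueue(31): queue = [31]
enqueue(69): queue = [31, 69]
enqueue(54): queue = [31, 69, 54]
enqueue(80): queue = [31, 69, 54, 80]
dequeue(): queue = [69, 54, 80]
dequeue(): queue = [54, 80]
enqueue(72): queue = [54, 80, 72]
enqueue(7): queue = [54, 80, 72, 7]

Answer: 54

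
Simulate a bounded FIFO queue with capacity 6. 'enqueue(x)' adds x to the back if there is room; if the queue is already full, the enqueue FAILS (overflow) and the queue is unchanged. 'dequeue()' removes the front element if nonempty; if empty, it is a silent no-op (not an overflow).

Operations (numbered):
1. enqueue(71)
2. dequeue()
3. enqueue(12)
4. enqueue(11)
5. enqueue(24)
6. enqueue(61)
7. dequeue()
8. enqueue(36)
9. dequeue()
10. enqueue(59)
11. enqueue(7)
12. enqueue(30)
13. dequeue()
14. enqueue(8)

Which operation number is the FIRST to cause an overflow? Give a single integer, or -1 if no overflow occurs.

1. enqueue(71): size=1
2. dequeue(): size=0
3. enqueue(12): size=1
4. enqueue(11): size=2
5. enqueue(24): size=3
6. enqueue(61): size=4
7. dequeue(): size=3
8. enqueue(36): size=4
9. dequeue(): size=3
10. enqueue(59): size=4
11. enqueue(7): size=5
12. enqueue(30): size=6
13. dequeue(): size=5
14. enqueue(8): size=6

Answer: -1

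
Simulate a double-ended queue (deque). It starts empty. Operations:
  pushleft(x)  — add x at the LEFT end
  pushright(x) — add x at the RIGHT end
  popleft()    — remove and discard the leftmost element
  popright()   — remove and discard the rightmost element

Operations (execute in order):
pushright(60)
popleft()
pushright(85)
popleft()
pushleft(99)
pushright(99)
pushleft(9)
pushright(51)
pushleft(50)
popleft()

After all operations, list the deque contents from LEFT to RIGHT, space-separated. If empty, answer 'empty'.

Answer: 9 99 99 51

Derivation:
pushright(60): [60]
popleft(): []
pushright(85): [85]
popleft(): []
pushleft(99): [99]
pushright(99): [99, 99]
pushleft(9): [9, 99, 99]
pushright(51): [9, 99, 99, 51]
pushleft(50): [50, 9, 99, 99, 51]
popleft(): [9, 99, 99, 51]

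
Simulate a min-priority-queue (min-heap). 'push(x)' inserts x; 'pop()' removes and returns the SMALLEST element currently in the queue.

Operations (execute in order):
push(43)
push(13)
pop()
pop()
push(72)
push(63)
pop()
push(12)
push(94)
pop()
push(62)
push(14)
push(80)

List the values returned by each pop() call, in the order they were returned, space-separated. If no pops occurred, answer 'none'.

Answer: 13 43 63 12

Derivation:
push(43): heap contents = [43]
push(13): heap contents = [13, 43]
pop() → 13: heap contents = [43]
pop() → 43: heap contents = []
push(72): heap contents = [72]
push(63): heap contents = [63, 72]
pop() → 63: heap contents = [72]
push(12): heap contents = [12, 72]
push(94): heap contents = [12, 72, 94]
pop() → 12: heap contents = [72, 94]
push(62): heap contents = [62, 72, 94]
push(14): heap contents = [14, 62, 72, 94]
push(80): heap contents = [14, 62, 72, 80, 94]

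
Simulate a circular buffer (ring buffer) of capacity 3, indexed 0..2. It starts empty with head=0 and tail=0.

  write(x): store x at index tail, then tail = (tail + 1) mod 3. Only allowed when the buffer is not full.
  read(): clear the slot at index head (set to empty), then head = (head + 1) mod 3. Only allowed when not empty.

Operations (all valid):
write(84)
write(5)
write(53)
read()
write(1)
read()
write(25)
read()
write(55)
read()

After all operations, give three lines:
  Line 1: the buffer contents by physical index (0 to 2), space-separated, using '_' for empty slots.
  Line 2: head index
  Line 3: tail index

Answer: _ 25 55
1
0

Derivation:
write(84): buf=[84 _ _], head=0, tail=1, size=1
write(5): buf=[84 5 _], head=0, tail=2, size=2
write(53): buf=[84 5 53], head=0, tail=0, size=3
read(): buf=[_ 5 53], head=1, tail=0, size=2
write(1): buf=[1 5 53], head=1, tail=1, size=3
read(): buf=[1 _ 53], head=2, tail=1, size=2
write(25): buf=[1 25 53], head=2, tail=2, size=3
read(): buf=[1 25 _], head=0, tail=2, size=2
write(55): buf=[1 25 55], head=0, tail=0, size=3
read(): buf=[_ 25 55], head=1, tail=0, size=2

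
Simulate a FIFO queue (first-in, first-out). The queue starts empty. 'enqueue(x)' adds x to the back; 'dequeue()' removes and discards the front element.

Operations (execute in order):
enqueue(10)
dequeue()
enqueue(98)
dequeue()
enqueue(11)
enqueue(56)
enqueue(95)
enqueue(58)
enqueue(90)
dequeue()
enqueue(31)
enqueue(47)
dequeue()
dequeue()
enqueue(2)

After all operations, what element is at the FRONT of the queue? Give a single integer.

Answer: 58

Derivation:
enqueue(10): queue = [10]
dequeue(): queue = []
enqueue(98): queue = [98]
dequeue(): queue = []
enqueue(11): queue = [11]
enqueue(56): queue = [11, 56]
enqueue(95): queue = [11, 56, 95]
enqueue(58): queue = [11, 56, 95, 58]
enqueue(90): queue = [11, 56, 95, 58, 90]
dequeue(): queue = [56, 95, 58, 90]
enqueue(31): queue = [56, 95, 58, 90, 31]
enqueue(47): queue = [56, 95, 58, 90, 31, 47]
dequeue(): queue = [95, 58, 90, 31, 47]
dequeue(): queue = [58, 90, 31, 47]
enqueue(2): queue = [58, 90, 31, 47, 2]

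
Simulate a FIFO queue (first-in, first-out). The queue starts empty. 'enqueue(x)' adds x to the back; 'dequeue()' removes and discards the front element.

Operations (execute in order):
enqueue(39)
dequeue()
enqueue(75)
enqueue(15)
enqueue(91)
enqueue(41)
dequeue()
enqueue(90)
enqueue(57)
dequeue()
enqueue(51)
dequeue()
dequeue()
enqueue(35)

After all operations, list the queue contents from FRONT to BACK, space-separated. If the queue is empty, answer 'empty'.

enqueue(39): [39]
dequeue(): []
enqueue(75): [75]
enqueue(15): [75, 15]
enqueue(91): [75, 15, 91]
enqueue(41): [75, 15, 91, 41]
dequeue(): [15, 91, 41]
enqueue(90): [15, 91, 41, 90]
enqueue(57): [15, 91, 41, 90, 57]
dequeue(): [91, 41, 90, 57]
enqueue(51): [91, 41, 90, 57, 51]
dequeue(): [41, 90, 57, 51]
dequeue(): [90, 57, 51]
enqueue(35): [90, 57, 51, 35]

Answer: 90 57 51 35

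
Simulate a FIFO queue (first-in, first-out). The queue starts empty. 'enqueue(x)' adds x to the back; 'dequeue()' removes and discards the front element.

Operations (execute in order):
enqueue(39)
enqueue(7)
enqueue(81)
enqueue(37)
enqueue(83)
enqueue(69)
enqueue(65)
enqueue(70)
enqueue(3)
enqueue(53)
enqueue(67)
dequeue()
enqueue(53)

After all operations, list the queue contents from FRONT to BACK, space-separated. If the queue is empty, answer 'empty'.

Answer: 7 81 37 83 69 65 70 3 53 67 53

Derivation:
enqueue(39): [39]
enqueue(7): [39, 7]
enqueue(81): [39, 7, 81]
enqueue(37): [39, 7, 81, 37]
enqueue(83): [39, 7, 81, 37, 83]
enqueue(69): [39, 7, 81, 37, 83, 69]
enqueue(65): [39, 7, 81, 37, 83, 69, 65]
enqueue(70): [39, 7, 81, 37, 83, 69, 65, 70]
enqueue(3): [39, 7, 81, 37, 83, 69, 65, 70, 3]
enqueue(53): [39, 7, 81, 37, 83, 69, 65, 70, 3, 53]
enqueue(67): [39, 7, 81, 37, 83, 69, 65, 70, 3, 53, 67]
dequeue(): [7, 81, 37, 83, 69, 65, 70, 3, 53, 67]
enqueue(53): [7, 81, 37, 83, 69, 65, 70, 3, 53, 67, 53]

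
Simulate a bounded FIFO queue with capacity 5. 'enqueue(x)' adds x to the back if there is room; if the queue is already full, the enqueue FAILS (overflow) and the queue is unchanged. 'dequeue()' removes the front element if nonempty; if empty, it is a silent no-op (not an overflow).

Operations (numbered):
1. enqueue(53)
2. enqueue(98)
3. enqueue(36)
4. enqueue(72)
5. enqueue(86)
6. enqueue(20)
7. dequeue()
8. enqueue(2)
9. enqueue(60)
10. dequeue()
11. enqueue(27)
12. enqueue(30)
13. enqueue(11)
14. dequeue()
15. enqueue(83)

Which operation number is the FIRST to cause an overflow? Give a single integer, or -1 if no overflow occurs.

Answer: 6

Derivation:
1. enqueue(53): size=1
2. enqueue(98): size=2
3. enqueue(36): size=3
4. enqueue(72): size=4
5. enqueue(86): size=5
6. enqueue(20): size=5=cap → OVERFLOW (fail)
7. dequeue(): size=4
8. enqueue(2): size=5
9. enqueue(60): size=5=cap → OVERFLOW (fail)
10. dequeue(): size=4
11. enqueue(27): size=5
12. enqueue(30): size=5=cap → OVERFLOW (fail)
13. enqueue(11): size=5=cap → OVERFLOW (fail)
14. dequeue(): size=4
15. enqueue(83): size=5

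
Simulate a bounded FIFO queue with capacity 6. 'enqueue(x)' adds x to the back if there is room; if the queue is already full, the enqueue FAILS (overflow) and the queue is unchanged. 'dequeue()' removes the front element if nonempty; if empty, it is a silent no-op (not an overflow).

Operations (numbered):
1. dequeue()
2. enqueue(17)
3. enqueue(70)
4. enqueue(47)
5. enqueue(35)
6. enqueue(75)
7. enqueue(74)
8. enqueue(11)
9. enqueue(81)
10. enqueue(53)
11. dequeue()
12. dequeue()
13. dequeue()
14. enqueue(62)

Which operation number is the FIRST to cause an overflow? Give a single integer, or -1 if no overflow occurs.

Answer: 8

Derivation:
1. dequeue(): empty, no-op, size=0
2. enqueue(17): size=1
3. enqueue(70): size=2
4. enqueue(47): size=3
5. enqueue(35): size=4
6. enqueue(75): size=5
7. enqueue(74): size=6
8. enqueue(11): size=6=cap → OVERFLOW (fail)
9. enqueue(81): size=6=cap → OVERFLOW (fail)
10. enqueue(53): size=6=cap → OVERFLOW (fail)
11. dequeue(): size=5
12. dequeue(): size=4
13. dequeue(): size=3
14. enqueue(62): size=4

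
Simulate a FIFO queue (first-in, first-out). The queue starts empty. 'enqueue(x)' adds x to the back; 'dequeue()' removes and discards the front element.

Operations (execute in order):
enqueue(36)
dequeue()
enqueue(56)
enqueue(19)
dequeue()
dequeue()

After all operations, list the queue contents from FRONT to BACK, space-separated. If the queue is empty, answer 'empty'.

enqueue(36): [36]
dequeue(): []
enqueue(56): [56]
enqueue(19): [56, 19]
dequeue(): [19]
dequeue(): []

Answer: empty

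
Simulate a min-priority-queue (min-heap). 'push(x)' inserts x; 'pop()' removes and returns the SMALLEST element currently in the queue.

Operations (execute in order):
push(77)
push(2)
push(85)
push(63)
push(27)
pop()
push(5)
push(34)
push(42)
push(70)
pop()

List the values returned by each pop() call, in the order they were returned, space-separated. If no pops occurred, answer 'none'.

Answer: 2 5

Derivation:
push(77): heap contents = [77]
push(2): heap contents = [2, 77]
push(85): heap contents = [2, 77, 85]
push(63): heap contents = [2, 63, 77, 85]
push(27): heap contents = [2, 27, 63, 77, 85]
pop() → 2: heap contents = [27, 63, 77, 85]
push(5): heap contents = [5, 27, 63, 77, 85]
push(34): heap contents = [5, 27, 34, 63, 77, 85]
push(42): heap contents = [5, 27, 34, 42, 63, 77, 85]
push(70): heap contents = [5, 27, 34, 42, 63, 70, 77, 85]
pop() → 5: heap contents = [27, 34, 42, 63, 70, 77, 85]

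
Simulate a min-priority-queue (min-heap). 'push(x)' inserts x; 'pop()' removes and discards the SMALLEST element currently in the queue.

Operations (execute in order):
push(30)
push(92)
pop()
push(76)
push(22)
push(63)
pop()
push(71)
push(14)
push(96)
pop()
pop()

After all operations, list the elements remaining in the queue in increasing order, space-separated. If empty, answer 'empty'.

Answer: 71 76 92 96

Derivation:
push(30): heap contents = [30]
push(92): heap contents = [30, 92]
pop() → 30: heap contents = [92]
push(76): heap contents = [76, 92]
push(22): heap contents = [22, 76, 92]
push(63): heap contents = [22, 63, 76, 92]
pop() → 22: heap contents = [63, 76, 92]
push(71): heap contents = [63, 71, 76, 92]
push(14): heap contents = [14, 63, 71, 76, 92]
push(96): heap contents = [14, 63, 71, 76, 92, 96]
pop() → 14: heap contents = [63, 71, 76, 92, 96]
pop() → 63: heap contents = [71, 76, 92, 96]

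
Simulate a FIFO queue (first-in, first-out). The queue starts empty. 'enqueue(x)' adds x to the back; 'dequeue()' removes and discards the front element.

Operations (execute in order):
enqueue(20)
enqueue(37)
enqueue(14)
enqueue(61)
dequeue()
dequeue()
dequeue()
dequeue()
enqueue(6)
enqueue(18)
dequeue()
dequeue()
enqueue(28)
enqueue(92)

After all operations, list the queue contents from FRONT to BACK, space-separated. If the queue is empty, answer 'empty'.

enqueue(20): [20]
enqueue(37): [20, 37]
enqueue(14): [20, 37, 14]
enqueue(61): [20, 37, 14, 61]
dequeue(): [37, 14, 61]
dequeue(): [14, 61]
dequeue(): [61]
dequeue(): []
enqueue(6): [6]
enqueue(18): [6, 18]
dequeue(): [18]
dequeue(): []
enqueue(28): [28]
enqueue(92): [28, 92]

Answer: 28 92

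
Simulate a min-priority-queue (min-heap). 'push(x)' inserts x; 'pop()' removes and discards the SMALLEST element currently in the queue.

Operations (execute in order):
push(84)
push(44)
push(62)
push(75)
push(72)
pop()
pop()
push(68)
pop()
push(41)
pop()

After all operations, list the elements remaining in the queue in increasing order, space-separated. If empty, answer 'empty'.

Answer: 72 75 84

Derivation:
push(84): heap contents = [84]
push(44): heap contents = [44, 84]
push(62): heap contents = [44, 62, 84]
push(75): heap contents = [44, 62, 75, 84]
push(72): heap contents = [44, 62, 72, 75, 84]
pop() → 44: heap contents = [62, 72, 75, 84]
pop() → 62: heap contents = [72, 75, 84]
push(68): heap contents = [68, 72, 75, 84]
pop() → 68: heap contents = [72, 75, 84]
push(41): heap contents = [41, 72, 75, 84]
pop() → 41: heap contents = [72, 75, 84]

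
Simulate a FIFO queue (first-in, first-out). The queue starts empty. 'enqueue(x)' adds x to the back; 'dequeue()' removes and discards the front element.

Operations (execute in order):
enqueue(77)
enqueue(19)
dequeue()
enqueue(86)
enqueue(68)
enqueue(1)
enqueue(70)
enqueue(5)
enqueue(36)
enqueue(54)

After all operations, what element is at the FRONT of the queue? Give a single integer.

Answer: 19

Derivation:
enqueue(77): queue = [77]
enqueue(19): queue = [77, 19]
dequeue(): queue = [19]
enqueue(86): queue = [19, 86]
enqueue(68): queue = [19, 86, 68]
enqueue(1): queue = [19, 86, 68, 1]
enqueue(70): queue = [19, 86, 68, 1, 70]
enqueue(5): queue = [19, 86, 68, 1, 70, 5]
enqueue(36): queue = [19, 86, 68, 1, 70, 5, 36]
enqueue(54): queue = [19, 86, 68, 1, 70, 5, 36, 54]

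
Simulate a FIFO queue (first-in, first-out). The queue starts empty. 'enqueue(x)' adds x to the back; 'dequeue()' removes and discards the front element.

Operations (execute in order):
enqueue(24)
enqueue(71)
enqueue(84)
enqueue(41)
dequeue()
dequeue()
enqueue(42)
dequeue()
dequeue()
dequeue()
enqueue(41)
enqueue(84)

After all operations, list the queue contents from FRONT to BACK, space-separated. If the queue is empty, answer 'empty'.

enqueue(24): [24]
enqueue(71): [24, 71]
enqueue(84): [24, 71, 84]
enqueue(41): [24, 71, 84, 41]
dequeue(): [71, 84, 41]
dequeue(): [84, 41]
enqueue(42): [84, 41, 42]
dequeue(): [41, 42]
dequeue(): [42]
dequeue(): []
enqueue(41): [41]
enqueue(84): [41, 84]

Answer: 41 84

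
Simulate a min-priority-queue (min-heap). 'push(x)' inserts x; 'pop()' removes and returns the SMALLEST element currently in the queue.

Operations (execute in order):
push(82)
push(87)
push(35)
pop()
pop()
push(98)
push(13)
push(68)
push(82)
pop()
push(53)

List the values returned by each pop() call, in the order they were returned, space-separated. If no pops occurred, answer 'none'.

Answer: 35 82 13

Derivation:
push(82): heap contents = [82]
push(87): heap contents = [82, 87]
push(35): heap contents = [35, 82, 87]
pop() → 35: heap contents = [82, 87]
pop() → 82: heap contents = [87]
push(98): heap contents = [87, 98]
push(13): heap contents = [13, 87, 98]
push(68): heap contents = [13, 68, 87, 98]
push(82): heap contents = [13, 68, 82, 87, 98]
pop() → 13: heap contents = [68, 82, 87, 98]
push(53): heap contents = [53, 68, 82, 87, 98]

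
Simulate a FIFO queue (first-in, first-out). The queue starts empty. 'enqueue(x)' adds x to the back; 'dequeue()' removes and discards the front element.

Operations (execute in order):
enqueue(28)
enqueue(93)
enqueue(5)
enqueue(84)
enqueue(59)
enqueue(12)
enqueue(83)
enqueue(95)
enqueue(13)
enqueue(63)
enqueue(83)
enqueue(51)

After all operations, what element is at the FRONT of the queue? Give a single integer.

enqueue(28): queue = [28]
enqueue(93): queue = [28, 93]
enqueue(5): queue = [28, 93, 5]
enqueue(84): queue = [28, 93, 5, 84]
enqueue(59): queue = [28, 93, 5, 84, 59]
enqueue(12): queue = [28, 93, 5, 84, 59, 12]
enqueue(83): queue = [28, 93, 5, 84, 59, 12, 83]
enqueue(95): queue = [28, 93, 5, 84, 59, 12, 83, 95]
enqueue(13): queue = [28, 93, 5, 84, 59, 12, 83, 95, 13]
enqueue(63): queue = [28, 93, 5, 84, 59, 12, 83, 95, 13, 63]
enqueue(83): queue = [28, 93, 5, 84, 59, 12, 83, 95, 13, 63, 83]
enqueue(51): queue = [28, 93, 5, 84, 59, 12, 83, 95, 13, 63, 83, 51]

Answer: 28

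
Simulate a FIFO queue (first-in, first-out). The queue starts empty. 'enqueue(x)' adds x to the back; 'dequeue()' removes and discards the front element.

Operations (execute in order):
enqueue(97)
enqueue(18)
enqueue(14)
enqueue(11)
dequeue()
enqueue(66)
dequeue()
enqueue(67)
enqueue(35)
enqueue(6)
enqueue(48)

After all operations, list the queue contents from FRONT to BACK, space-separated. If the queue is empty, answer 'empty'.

enqueue(97): [97]
enqueue(18): [97, 18]
enqueue(14): [97, 18, 14]
enqueue(11): [97, 18, 14, 11]
dequeue(): [18, 14, 11]
enqueue(66): [18, 14, 11, 66]
dequeue(): [14, 11, 66]
enqueue(67): [14, 11, 66, 67]
enqueue(35): [14, 11, 66, 67, 35]
enqueue(6): [14, 11, 66, 67, 35, 6]
enqueue(48): [14, 11, 66, 67, 35, 6, 48]

Answer: 14 11 66 67 35 6 48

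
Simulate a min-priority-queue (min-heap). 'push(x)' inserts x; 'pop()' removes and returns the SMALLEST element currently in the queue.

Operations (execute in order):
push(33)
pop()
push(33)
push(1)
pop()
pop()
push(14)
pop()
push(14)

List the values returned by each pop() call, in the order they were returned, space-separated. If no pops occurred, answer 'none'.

Answer: 33 1 33 14

Derivation:
push(33): heap contents = [33]
pop() → 33: heap contents = []
push(33): heap contents = [33]
push(1): heap contents = [1, 33]
pop() → 1: heap contents = [33]
pop() → 33: heap contents = []
push(14): heap contents = [14]
pop() → 14: heap contents = []
push(14): heap contents = [14]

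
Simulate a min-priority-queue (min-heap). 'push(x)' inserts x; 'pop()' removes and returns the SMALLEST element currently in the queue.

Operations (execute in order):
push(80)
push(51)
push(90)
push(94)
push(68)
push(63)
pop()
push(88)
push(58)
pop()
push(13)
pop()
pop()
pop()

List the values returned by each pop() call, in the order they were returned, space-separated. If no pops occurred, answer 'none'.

push(80): heap contents = [80]
push(51): heap contents = [51, 80]
push(90): heap contents = [51, 80, 90]
push(94): heap contents = [51, 80, 90, 94]
push(68): heap contents = [51, 68, 80, 90, 94]
push(63): heap contents = [51, 63, 68, 80, 90, 94]
pop() → 51: heap contents = [63, 68, 80, 90, 94]
push(88): heap contents = [63, 68, 80, 88, 90, 94]
push(58): heap contents = [58, 63, 68, 80, 88, 90, 94]
pop() → 58: heap contents = [63, 68, 80, 88, 90, 94]
push(13): heap contents = [13, 63, 68, 80, 88, 90, 94]
pop() → 13: heap contents = [63, 68, 80, 88, 90, 94]
pop() → 63: heap contents = [68, 80, 88, 90, 94]
pop() → 68: heap contents = [80, 88, 90, 94]

Answer: 51 58 13 63 68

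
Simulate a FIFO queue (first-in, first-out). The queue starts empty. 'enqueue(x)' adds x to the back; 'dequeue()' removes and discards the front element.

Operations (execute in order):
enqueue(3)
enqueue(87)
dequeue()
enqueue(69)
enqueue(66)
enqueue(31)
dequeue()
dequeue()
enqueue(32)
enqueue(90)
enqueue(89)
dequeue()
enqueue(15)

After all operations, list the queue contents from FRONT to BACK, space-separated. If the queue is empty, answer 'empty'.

enqueue(3): [3]
enqueue(87): [3, 87]
dequeue(): [87]
enqueue(69): [87, 69]
enqueue(66): [87, 69, 66]
enqueue(31): [87, 69, 66, 31]
dequeue(): [69, 66, 31]
dequeue(): [66, 31]
enqueue(32): [66, 31, 32]
enqueue(90): [66, 31, 32, 90]
enqueue(89): [66, 31, 32, 90, 89]
dequeue(): [31, 32, 90, 89]
enqueue(15): [31, 32, 90, 89, 15]

Answer: 31 32 90 89 15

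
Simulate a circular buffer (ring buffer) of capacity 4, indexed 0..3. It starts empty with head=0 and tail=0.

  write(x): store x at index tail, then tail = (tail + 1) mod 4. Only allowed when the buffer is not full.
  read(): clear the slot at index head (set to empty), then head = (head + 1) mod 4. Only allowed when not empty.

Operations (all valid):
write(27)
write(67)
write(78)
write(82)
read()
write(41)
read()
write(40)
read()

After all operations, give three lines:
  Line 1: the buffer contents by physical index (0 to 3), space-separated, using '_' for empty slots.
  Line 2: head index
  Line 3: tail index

Answer: 41 40 _ 82
3
2

Derivation:
write(27): buf=[27 _ _ _], head=0, tail=1, size=1
write(67): buf=[27 67 _ _], head=0, tail=2, size=2
write(78): buf=[27 67 78 _], head=0, tail=3, size=3
write(82): buf=[27 67 78 82], head=0, tail=0, size=4
read(): buf=[_ 67 78 82], head=1, tail=0, size=3
write(41): buf=[41 67 78 82], head=1, tail=1, size=4
read(): buf=[41 _ 78 82], head=2, tail=1, size=3
write(40): buf=[41 40 78 82], head=2, tail=2, size=4
read(): buf=[41 40 _ 82], head=3, tail=2, size=3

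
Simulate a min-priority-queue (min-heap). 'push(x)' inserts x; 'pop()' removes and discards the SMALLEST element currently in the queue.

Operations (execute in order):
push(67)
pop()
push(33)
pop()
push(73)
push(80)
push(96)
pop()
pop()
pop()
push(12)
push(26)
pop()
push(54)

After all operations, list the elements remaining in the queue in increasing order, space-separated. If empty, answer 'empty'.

Answer: 26 54

Derivation:
push(67): heap contents = [67]
pop() → 67: heap contents = []
push(33): heap contents = [33]
pop() → 33: heap contents = []
push(73): heap contents = [73]
push(80): heap contents = [73, 80]
push(96): heap contents = [73, 80, 96]
pop() → 73: heap contents = [80, 96]
pop() → 80: heap contents = [96]
pop() → 96: heap contents = []
push(12): heap contents = [12]
push(26): heap contents = [12, 26]
pop() → 12: heap contents = [26]
push(54): heap contents = [26, 54]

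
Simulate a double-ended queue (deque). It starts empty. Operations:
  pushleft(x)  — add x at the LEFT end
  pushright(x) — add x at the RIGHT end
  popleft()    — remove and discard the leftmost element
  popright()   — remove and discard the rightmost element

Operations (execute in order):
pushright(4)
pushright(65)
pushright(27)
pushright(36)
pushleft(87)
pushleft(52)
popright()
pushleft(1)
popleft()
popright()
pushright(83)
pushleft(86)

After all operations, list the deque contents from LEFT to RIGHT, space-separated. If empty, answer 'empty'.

Answer: 86 52 87 4 65 83

Derivation:
pushright(4): [4]
pushright(65): [4, 65]
pushright(27): [4, 65, 27]
pushright(36): [4, 65, 27, 36]
pushleft(87): [87, 4, 65, 27, 36]
pushleft(52): [52, 87, 4, 65, 27, 36]
popright(): [52, 87, 4, 65, 27]
pushleft(1): [1, 52, 87, 4, 65, 27]
popleft(): [52, 87, 4, 65, 27]
popright(): [52, 87, 4, 65]
pushright(83): [52, 87, 4, 65, 83]
pushleft(86): [86, 52, 87, 4, 65, 83]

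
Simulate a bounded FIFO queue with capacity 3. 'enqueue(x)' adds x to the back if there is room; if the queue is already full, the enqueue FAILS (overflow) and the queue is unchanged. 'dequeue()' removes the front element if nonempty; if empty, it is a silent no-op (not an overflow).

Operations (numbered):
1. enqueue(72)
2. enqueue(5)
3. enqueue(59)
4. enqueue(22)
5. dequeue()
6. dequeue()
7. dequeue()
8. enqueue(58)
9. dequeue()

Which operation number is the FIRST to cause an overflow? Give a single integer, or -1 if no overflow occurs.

1. enqueue(72): size=1
2. enqueue(5): size=2
3. enqueue(59): size=3
4. enqueue(22): size=3=cap → OVERFLOW (fail)
5. dequeue(): size=2
6. dequeue(): size=1
7. dequeue(): size=0
8. enqueue(58): size=1
9. dequeue(): size=0

Answer: 4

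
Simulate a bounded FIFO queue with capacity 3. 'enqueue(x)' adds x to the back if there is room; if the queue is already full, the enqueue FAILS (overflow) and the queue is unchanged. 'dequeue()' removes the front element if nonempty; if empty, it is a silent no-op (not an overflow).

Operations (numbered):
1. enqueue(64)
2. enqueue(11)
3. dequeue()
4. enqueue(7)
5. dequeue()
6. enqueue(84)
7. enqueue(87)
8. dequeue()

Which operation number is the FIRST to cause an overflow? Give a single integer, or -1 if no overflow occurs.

Answer: -1

Derivation:
1. enqueue(64): size=1
2. enqueue(11): size=2
3. dequeue(): size=1
4. enqueue(7): size=2
5. dequeue(): size=1
6. enqueue(84): size=2
7. enqueue(87): size=3
8. dequeue(): size=2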